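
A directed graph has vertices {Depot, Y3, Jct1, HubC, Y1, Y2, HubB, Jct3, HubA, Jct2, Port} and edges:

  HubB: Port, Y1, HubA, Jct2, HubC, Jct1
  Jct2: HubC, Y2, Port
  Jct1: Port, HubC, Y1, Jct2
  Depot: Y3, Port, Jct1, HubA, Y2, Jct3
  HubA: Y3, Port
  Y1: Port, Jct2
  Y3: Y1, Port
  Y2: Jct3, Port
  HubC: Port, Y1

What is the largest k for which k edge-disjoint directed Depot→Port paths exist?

5

Assign every edge capacity 1; by Menger, the answer equals the max flow.
Path Depot→Port (+1); total 1.
Path Depot→Y3→Port (+1); total 2.
Path Depot→Jct1→Port (+1); total 3.
Path Depot→Y2→Port (+1); total 4.
Path Depot→HubA→Port (+1); total 5.
No residual Depot→Port path; max flow = 5.
Certifying cut of size 5: {Depot→HubA, Depot→Jct1, Depot→Port, Depot→Y2, Depot→Y3}.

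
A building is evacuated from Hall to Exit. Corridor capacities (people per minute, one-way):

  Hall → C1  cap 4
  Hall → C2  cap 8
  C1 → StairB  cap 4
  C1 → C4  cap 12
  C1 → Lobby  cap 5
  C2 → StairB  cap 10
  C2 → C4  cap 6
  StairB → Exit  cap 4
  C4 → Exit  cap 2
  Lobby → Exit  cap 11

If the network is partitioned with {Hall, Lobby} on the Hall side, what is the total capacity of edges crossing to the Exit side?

23

Edges leaving {Hall, Lobby}: Hall→C1 (4), Hall→C2 (8), Lobby→Exit (11).
Cut capacity = 4 + 8 + 11 = 23.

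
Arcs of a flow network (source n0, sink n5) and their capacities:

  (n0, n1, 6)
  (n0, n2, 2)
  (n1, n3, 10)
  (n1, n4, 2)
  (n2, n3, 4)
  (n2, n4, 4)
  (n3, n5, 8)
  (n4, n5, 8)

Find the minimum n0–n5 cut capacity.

Augment n0→n1→n3→n5: bottleneck 6, flow now 6.
Augment n0→n2→n3→n5: bottleneck 2, flow now 8.
No augmenting path remains; maximum flow = 8.
By max-flow min-cut, the minimum cut capacity equals the max flow.
In the residual graph, reachable from n0: {n0}.
Min-cut edges: n0→n1 (6), n0→n2 (2); capacity 6 + 2 = 8.

8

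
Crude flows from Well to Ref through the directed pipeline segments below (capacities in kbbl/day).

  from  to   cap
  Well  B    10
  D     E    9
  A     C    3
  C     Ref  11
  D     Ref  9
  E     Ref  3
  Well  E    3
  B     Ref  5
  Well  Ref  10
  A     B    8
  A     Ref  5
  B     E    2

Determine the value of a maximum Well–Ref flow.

Augment Well→Ref: bottleneck 10, flow now 10.
Augment Well→B→Ref: bottleneck 5, flow now 15.
Augment Well→E→Ref: bottleneck 3, flow now 18.
No augmenting path remains; maximum flow = 18.
In the residual graph, reachable from Well: {Well, B, E}.
Min-cut edges: Well→Ref (10), B→Ref (5), E→Ref (3); capacity 10 + 5 + 3 = 18.
This cut is saturated, so no flow can exceed 18.

18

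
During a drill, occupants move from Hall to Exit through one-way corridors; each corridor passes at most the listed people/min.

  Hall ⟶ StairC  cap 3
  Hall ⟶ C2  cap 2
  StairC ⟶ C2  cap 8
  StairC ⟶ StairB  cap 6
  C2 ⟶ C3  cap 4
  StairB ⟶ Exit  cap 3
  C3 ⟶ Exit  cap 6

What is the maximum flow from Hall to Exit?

5

Augment Hall→StairC→StairB→Exit: bottleneck 3, flow now 3.
Augment Hall→C2→C3→Exit: bottleneck 2, flow now 5.
No augmenting path remains; maximum flow = 5.
In the residual graph, reachable from Hall: {Hall}.
Min-cut edges: Hall→StairC (3), Hall→C2 (2); capacity 3 + 2 = 5.
This cut is saturated, so no flow can exceed 5.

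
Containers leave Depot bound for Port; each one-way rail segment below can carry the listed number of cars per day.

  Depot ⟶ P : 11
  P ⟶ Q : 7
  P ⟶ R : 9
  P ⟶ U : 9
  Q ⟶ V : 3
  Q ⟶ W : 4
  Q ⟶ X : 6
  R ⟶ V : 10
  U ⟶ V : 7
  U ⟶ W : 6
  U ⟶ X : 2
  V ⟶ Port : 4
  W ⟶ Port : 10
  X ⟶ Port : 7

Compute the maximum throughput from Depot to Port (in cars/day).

11

Augment Depot→P→Q→V→Port: bottleneck 3, flow now 3.
Augment Depot→P→Q→W→Port: bottleneck 4, flow now 7.
Augment Depot→P→R→V→Port: bottleneck 1, flow now 8.
Augment Depot→P→U→W→Port: bottleneck 3, flow now 11.
No augmenting path remains; maximum flow = 11.
In the residual graph, reachable from Depot: {Depot}.
Min-cut edges: Depot→P (11); capacity 11 = 11.
This cut is saturated, so no flow can exceed 11.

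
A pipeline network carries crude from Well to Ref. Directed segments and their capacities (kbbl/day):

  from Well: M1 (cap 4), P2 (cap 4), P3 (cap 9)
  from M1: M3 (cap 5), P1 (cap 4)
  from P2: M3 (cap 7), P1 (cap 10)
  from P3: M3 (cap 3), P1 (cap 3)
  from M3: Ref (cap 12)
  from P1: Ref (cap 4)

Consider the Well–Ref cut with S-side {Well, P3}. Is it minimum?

Yes — it is a minimum cut (capacity 14).

Given cut capacity: 4 + 4 + 3 + 3 = 14.
Augment Well→M1→M3→Ref: bottleneck 4, flow now 4.
Augment Well→P2→M3→Ref: bottleneck 4, flow now 8.
Augment Well→P3→M3→Ref: bottleneck 3, flow now 11.
Augment Well→P3→P1→Ref: bottleneck 3, flow now 14.
No augmenting path remains; maximum flow = 14.
Cut capacity 14 equals the max flow, so it is a minimum cut.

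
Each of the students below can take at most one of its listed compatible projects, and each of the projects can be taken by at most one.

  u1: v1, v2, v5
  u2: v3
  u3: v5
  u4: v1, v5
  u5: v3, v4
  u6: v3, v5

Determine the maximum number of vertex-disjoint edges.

5

Unit-capacity flow: source→left, listed edges, right→sink; max matching = max flow.
Augmenting path u1→v1 (+1); matched 1.
Augmenting path u2→v3 (+1); matched 2.
Augmenting path u3→v5 (+1); matched 3.
Augmenting path u5→v4 (+1); matched 4.
Augmenting path u4→v1→u1→v2 (+1); matched 5.
No augmenting path remains; maximum matching = 5.
König certificate: {u1, u4, u5, v3, v5} is a vertex cover of size 5 (every listed pair touches it), so no matching can be larger.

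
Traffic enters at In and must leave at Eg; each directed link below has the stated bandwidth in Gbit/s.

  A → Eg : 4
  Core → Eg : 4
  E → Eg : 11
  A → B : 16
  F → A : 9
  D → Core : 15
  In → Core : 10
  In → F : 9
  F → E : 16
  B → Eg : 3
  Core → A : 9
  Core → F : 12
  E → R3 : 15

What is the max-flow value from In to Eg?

19

Augment In→Core→Eg: bottleneck 4, flow now 4.
Augment In→Core→A→Eg: bottleneck 4, flow now 8.
Augment In→F→E→Eg: bottleneck 9, flow now 17.
Augment In→Core→F→E→Eg: bottleneck 2, flow now 19.
No augmenting path remains; maximum flow = 19.
In the residual graph, reachable from In: {In}.
Min-cut edges: In→Core (10), In→F (9); capacity 10 + 9 = 19.
This cut is saturated, so no flow can exceed 19.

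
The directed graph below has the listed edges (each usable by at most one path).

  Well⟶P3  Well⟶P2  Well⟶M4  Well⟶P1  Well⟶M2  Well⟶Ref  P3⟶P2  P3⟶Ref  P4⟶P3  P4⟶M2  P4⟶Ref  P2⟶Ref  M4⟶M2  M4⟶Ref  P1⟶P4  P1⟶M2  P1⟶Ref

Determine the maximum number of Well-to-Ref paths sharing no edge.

Assign every edge capacity 1; by Menger, the answer equals the max flow.
Path Well→Ref (+1); total 1.
Path Well→P3→Ref (+1); total 2.
Path Well→P2→Ref (+1); total 3.
Path Well→M4→Ref (+1); total 4.
Path Well→P1→Ref (+1); total 5.
No residual Well→Ref path; max flow = 5.
Certifying cut of size 5: {Well→M4, Well→P1, Well→P2, Well→P3, Well→Ref}.

5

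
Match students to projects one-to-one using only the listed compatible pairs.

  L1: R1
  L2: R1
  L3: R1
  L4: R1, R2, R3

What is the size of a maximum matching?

Unit-capacity flow: source→left, listed edges, right→sink; max matching = max flow.
Augmenting path L1→R1 (+1); matched 1.
Augmenting path L4→R2 (+1); matched 2.
No augmenting path remains; maximum matching = 2.
König certificate: {L4, R1} is a vertex cover of size 2 (every listed pair touches it), so no matching can be larger.

2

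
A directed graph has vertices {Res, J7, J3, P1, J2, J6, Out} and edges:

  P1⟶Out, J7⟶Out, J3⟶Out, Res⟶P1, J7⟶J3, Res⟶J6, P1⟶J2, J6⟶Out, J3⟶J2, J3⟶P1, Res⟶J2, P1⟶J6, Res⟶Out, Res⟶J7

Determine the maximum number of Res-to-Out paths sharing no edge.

4

Assign every edge capacity 1; by Menger, the answer equals the max flow.
Path Res→Out (+1); total 1.
Path Res→J7→Out (+1); total 2.
Path Res→P1→Out (+1); total 3.
Path Res→J6→Out (+1); total 4.
No residual Res→Out path; max flow = 4.
Certifying cut of size 4: {Res→J6, Res→J7, Res→Out, Res→P1}.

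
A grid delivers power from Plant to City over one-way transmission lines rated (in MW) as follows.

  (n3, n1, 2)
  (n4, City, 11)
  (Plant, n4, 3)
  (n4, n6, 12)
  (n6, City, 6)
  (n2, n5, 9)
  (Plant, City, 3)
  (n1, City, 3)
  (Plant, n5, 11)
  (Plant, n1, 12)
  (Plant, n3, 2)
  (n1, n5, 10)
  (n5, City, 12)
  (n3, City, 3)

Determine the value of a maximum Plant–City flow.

23

Augment Plant→City: bottleneck 3, flow now 3.
Augment Plant→n1→City: bottleneck 3, flow now 6.
Augment Plant→n3→City: bottleneck 2, flow now 8.
Augment Plant→n4→City: bottleneck 3, flow now 11.
Augment Plant→n5→City: bottleneck 11, flow now 22.
Augment Plant→n1→n5→City: bottleneck 1, flow now 23.
No augmenting path remains; maximum flow = 23.
In the residual graph, reachable from Plant: {Plant, n1, n5}.
Min-cut edges: Plant→n3 (2), Plant→n4 (3), Plant→City (3), n1→City (3), n5→City (12); capacity 2 + 3 + 3 + 3 + 12 = 23.
This cut is saturated, so no flow can exceed 23.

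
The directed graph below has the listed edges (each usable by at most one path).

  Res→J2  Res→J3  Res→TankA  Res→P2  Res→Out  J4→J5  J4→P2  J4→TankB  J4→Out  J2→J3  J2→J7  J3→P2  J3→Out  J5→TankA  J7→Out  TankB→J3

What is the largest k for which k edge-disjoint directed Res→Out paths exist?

Assign every edge capacity 1; by Menger, the answer equals the max flow.
Path Res→Out (+1); total 1.
Path Res→J3→Out (+1); total 2.
Path Res→J2→J7→Out (+1); total 3.
No residual Res→Out path; max flow = 3.
Certifying cut of size 3: {Res→J2, Res→J3, Res→Out}.

3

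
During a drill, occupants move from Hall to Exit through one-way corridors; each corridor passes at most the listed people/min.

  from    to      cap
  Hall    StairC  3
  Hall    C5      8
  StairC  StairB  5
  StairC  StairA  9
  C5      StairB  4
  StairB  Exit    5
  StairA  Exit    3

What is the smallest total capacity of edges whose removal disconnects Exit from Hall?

Augment Hall→StairC→StairB→Exit: bottleneck 3, flow now 3.
Augment Hall→C5→StairB→Exit: bottleneck 2, flow now 5.
Augment Hall→C5→StairB→StairC→StairA→Exit: bottleneck 2, flow now 7. (uses reverse residual edge)
No augmenting path remains; maximum flow = 7.
By max-flow min-cut, the minimum cut capacity equals the max flow.
In the residual graph, reachable from Hall: {Hall, C5}.
Min-cut edges: Hall→StairC (3), C5→StairB (4); capacity 3 + 4 = 7.

7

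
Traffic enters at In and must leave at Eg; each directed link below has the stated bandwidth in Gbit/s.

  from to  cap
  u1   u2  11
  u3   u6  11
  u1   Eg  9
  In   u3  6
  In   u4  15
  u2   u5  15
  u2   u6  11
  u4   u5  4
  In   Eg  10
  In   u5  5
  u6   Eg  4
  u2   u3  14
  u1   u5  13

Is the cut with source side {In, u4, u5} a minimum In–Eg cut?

No — its capacity is 16, but the minimum cut has capacity 14.

Given cut capacity: 6 + 10 = 16.
Augment In→Eg: bottleneck 10, flow now 10.
Augment In→u3→u6→Eg: bottleneck 4, flow now 14.
No augmenting path remains; maximum flow = 14.
In the residual graph, reachable from In: {In, u3, u4, u5, u6}.
Min-cut edges: In→Eg (10), u6→Eg (4); capacity 10 + 4 = 14.
Cut capacity 16 exceeds the max flow 14, so it is not minimum.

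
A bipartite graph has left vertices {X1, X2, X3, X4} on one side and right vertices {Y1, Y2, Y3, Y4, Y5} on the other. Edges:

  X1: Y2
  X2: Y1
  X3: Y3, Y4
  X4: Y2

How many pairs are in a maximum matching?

Unit-capacity flow: source→left, listed edges, right→sink; max matching = max flow.
Augmenting path X1→Y2 (+1); matched 1.
Augmenting path X2→Y1 (+1); matched 2.
Augmenting path X3→Y3 (+1); matched 3.
No augmenting path remains; maximum matching = 3.
König certificate: {X2, X3, Y2} is a vertex cover of size 3 (every listed pair touches it), so no matching can be larger.

3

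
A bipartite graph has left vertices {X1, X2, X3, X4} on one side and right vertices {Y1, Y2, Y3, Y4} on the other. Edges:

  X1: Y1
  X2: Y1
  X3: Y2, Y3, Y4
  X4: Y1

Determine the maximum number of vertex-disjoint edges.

Unit-capacity flow: source→left, listed edges, right→sink; max matching = max flow.
Augmenting path X1→Y1 (+1); matched 1.
Augmenting path X3→Y2 (+1); matched 2.
No augmenting path remains; maximum matching = 2.
König certificate: {X3, Y1} is a vertex cover of size 2 (every listed pair touches it), so no matching can be larger.

2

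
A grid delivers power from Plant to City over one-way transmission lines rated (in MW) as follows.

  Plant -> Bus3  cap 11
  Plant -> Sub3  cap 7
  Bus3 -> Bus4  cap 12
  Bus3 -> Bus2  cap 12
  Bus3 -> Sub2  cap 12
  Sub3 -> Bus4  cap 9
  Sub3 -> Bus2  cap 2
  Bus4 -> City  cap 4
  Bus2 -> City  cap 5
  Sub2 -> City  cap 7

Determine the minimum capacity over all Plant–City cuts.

Augment Plant→Bus3→Bus4→City: bottleneck 4, flow now 4.
Augment Plant→Bus3→Bus2→City: bottleneck 5, flow now 9.
Augment Plant→Bus3→Sub2→City: bottleneck 2, flow now 11.
Augment Plant→Sub3→Bus4→Bus3→Sub2→City: bottleneck 4, flow now 15. (uses reverse residual edge)
Augment Plant→Sub3→Bus2→Bus3→Sub2→City: bottleneck 1, flow now 16. (uses reverse residual edge)
No augmenting path remains; maximum flow = 16.
By max-flow min-cut, the minimum cut capacity equals the max flow.
In the residual graph, reachable from Plant: {Plant, Bus3, Sub3, Bus4, Bus2, Sub2}.
Min-cut edges: Bus4→City (4), Bus2→City (5), Sub2→City (7); capacity 4 + 5 + 7 = 16.

16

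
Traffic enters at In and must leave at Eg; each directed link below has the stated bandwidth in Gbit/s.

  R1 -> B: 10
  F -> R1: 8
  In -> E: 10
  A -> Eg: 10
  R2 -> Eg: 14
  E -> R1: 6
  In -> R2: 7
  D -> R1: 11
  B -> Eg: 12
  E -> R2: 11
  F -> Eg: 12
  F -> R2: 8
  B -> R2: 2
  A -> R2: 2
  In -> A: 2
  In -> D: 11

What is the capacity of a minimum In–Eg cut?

Augment In→A→Eg: bottleneck 2, flow now 2.
Augment In→R2→Eg: bottleneck 7, flow now 9.
Augment In→E→R2→Eg: bottleneck 7, flow now 16.
Augment In→D→R1→B→Eg: bottleneck 10, flow now 26.
No augmenting path remains; maximum flow = 26.
By max-flow min-cut, the minimum cut capacity equals the max flow.
In the residual graph, reachable from In: {In, D, E, R1, R2}.
Min-cut edges: In→A (2), R1→B (10), R2→Eg (14); capacity 2 + 10 + 14 = 26.

26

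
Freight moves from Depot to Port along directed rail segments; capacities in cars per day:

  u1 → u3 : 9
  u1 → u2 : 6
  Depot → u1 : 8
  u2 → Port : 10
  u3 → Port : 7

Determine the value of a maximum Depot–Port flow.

8

Augment Depot→u1→u2→Port: bottleneck 6, flow now 6.
Augment Depot→u1→u3→Port: bottleneck 2, flow now 8.
No augmenting path remains; maximum flow = 8.
In the residual graph, reachable from Depot: {Depot}.
Min-cut edges: Depot→u1 (8); capacity 8 = 8.
This cut is saturated, so no flow can exceed 8.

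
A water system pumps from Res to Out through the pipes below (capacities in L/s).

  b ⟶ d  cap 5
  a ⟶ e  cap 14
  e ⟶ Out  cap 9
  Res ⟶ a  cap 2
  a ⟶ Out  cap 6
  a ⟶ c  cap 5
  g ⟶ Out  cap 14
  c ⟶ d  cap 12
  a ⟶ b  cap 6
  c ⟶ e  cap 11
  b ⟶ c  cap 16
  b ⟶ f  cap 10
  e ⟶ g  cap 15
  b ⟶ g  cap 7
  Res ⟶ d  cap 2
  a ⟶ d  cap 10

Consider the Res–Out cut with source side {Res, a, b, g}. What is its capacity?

Edges leaving {Res, a, b, g}: Res→d (2), a→c (5), a→d (10), a→e (14), a→Out (6), b→c (16), b→d (5), b→f (10), g→Out (14).
Cut capacity = 2 + 5 + 10 + 14 + 6 + 16 + 5 + 10 + 14 = 82.

82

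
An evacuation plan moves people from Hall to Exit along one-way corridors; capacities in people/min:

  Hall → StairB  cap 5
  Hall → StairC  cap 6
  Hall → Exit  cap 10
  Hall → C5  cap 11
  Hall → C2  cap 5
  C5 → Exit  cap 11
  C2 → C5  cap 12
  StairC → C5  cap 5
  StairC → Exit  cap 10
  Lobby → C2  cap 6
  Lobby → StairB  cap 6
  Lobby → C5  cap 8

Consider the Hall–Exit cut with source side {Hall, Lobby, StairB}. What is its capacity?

46

Edges leaving {Hall, Lobby, StairB}: Hall→StairC (6), Hall→C2 (5), Hall→C5 (11), Hall→Exit (10), Lobby→C2 (6), Lobby→C5 (8).
Cut capacity = 6 + 5 + 11 + 10 + 6 + 8 = 46.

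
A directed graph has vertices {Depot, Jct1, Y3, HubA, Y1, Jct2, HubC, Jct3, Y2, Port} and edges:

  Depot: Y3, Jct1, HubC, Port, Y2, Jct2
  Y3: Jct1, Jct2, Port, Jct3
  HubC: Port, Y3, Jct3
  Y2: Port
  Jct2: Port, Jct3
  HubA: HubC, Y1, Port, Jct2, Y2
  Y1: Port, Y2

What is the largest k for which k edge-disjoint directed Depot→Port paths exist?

Assign every edge capacity 1; by Menger, the answer equals the max flow.
Path Depot→Port (+1); total 1.
Path Depot→Y3→Port (+1); total 2.
Path Depot→Jct2→Port (+1); total 3.
Path Depot→HubC→Port (+1); total 4.
Path Depot→Y2→Port (+1); total 5.
No residual Depot→Port path; max flow = 5.
Certifying cut of size 5: {Depot→HubC, Depot→Jct2, Depot→Port, Depot→Y2, Depot→Y3}.

5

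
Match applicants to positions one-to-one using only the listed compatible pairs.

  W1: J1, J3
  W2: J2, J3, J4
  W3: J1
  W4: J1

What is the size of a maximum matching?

3

Unit-capacity flow: source→left, listed edges, right→sink; max matching = max flow.
Augmenting path W1→J1 (+1); matched 1.
Augmenting path W2→J2 (+1); matched 2.
Augmenting path W3→J1→W1→J3 (+1); matched 3.
No augmenting path remains; maximum matching = 3.
König certificate: {W1, W2, J1} is a vertex cover of size 3 (every listed pair touches it), so no matching can be larger.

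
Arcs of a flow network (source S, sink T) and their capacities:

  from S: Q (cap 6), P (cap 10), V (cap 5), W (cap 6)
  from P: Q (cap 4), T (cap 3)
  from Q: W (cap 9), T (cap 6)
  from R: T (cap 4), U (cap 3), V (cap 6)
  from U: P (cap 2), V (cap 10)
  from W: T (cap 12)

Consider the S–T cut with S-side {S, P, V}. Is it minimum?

Given cut capacity: 6 + 6 + 4 + 3 = 19.
Augment S→P→T: bottleneck 3, flow now 3.
Augment S→Q→T: bottleneck 6, flow now 9.
Augment S→W→T: bottleneck 6, flow now 15.
Augment S→P→Q→W→T: bottleneck 4, flow now 19.
No augmenting path remains; maximum flow = 19.
Cut capacity 19 equals the max flow, so it is a minimum cut.

Yes — it is a minimum cut (capacity 19).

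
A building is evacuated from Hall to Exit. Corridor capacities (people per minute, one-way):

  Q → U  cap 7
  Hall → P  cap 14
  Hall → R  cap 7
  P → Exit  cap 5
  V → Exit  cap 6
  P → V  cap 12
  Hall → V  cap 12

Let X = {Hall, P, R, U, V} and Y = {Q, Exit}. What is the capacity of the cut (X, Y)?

11

Edges leaving {Hall, P, R, U, V}: P→Exit (5), V→Exit (6).
Cut capacity = 5 + 6 = 11.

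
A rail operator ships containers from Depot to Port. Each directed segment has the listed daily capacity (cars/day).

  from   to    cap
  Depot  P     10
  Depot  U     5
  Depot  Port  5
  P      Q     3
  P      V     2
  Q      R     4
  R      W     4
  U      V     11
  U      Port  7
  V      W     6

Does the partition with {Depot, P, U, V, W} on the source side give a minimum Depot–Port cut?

Given cut capacity: 5 + 3 + 7 = 15.
Augment Depot→Port: bottleneck 5, flow now 5.
Augment Depot→U→Port: bottleneck 5, flow now 10.
No augmenting path remains; maximum flow = 10.
In the residual graph, reachable from Depot: {Depot, P, Q, R, V, W}.
Min-cut edges: Depot→U (5), Depot→Port (5); capacity 5 + 5 = 10.
Cut capacity 15 exceeds the max flow 10, so it is not minimum.

No — its capacity is 15, but the minimum cut has capacity 10.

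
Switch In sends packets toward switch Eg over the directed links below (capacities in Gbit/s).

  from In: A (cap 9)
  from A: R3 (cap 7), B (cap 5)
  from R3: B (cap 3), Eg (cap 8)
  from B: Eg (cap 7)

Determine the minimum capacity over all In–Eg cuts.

Augment In→A→R3→Eg: bottleneck 7, flow now 7.
Augment In→A→B→Eg: bottleneck 2, flow now 9.
No augmenting path remains; maximum flow = 9.
By max-flow min-cut, the minimum cut capacity equals the max flow.
In the residual graph, reachable from In: {In}.
Min-cut edges: In→A (9); capacity 9 = 9.

9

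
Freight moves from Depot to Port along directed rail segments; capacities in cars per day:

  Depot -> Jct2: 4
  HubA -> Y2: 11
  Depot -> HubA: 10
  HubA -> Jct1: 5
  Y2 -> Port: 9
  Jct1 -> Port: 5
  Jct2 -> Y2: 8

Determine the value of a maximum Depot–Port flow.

14

Augment Depot→HubA→Y2→Port: bottleneck 9, flow now 9.
Augment Depot→HubA→Jct1→Port: bottleneck 1, flow now 10.
Augment Depot→Jct2→Y2→HubA→Jct1→Port: bottleneck 4, flow now 14. (uses reverse residual edge)
No augmenting path remains; maximum flow = 14.
In the residual graph, reachable from Depot: {Depot}.
Min-cut edges: Depot→HubA (10), Depot→Jct2 (4); capacity 10 + 4 = 14.
This cut is saturated, so no flow can exceed 14.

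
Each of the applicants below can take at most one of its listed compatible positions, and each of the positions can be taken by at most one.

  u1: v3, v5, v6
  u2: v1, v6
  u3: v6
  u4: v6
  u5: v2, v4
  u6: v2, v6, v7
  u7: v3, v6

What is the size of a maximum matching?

Unit-capacity flow: source→left, listed edges, right→sink; max matching = max flow.
Augmenting path u1→v3 (+1); matched 1.
Augmenting path u2→v1 (+1); matched 2.
Augmenting path u3→v6 (+1); matched 3.
Augmenting path u5→v2 (+1); matched 4.
Augmenting path u6→v7 (+1); matched 5.
Augmenting path u7→v3→u1→v5 (+1); matched 6.
No augmenting path remains; maximum matching = 6.
König certificate: {u1, u2, u5, u6, u7, v6} is a vertex cover of size 6 (every listed pair touches it), so no matching can be larger.

6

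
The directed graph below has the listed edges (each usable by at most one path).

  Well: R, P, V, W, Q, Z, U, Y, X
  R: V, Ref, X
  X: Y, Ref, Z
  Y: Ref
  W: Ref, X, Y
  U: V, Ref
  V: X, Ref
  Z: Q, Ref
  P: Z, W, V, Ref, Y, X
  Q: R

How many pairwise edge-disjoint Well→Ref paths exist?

8

Assign every edge capacity 1; by Menger, the answer equals the max flow.
Path Well→P→Ref (+1); total 1.
Path Well→R→Ref (+1); total 2.
Path Well→U→Ref (+1); total 3.
Path Well→V→Ref (+1); total 4.
Path Well→W→Ref (+1); total 5.
Path Well→X→Ref (+1); total 6.
Path Well→Y→Ref (+1); total 7.
Path Well→Z→Ref (+1); total 8.
No residual Well→Ref path; max flow = 8.
Certifying cut of size 8: {R→Ref, V→Ref, Well→P, Well→U, Well→W, X→Ref, Y→Ref, Z→Ref}.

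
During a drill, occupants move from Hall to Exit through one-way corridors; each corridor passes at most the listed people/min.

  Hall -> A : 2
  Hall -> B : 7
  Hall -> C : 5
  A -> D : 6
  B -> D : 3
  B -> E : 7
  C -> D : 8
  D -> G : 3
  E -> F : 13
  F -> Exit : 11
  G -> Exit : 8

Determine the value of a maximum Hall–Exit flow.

10

Augment Hall→A→D→G→Exit: bottleneck 2, flow now 2.
Augment Hall→B→D→G→Exit: bottleneck 1, flow now 3.
Augment Hall→B→E→F→Exit: bottleneck 6, flow now 9.
Augment Hall→C→D→B→E→F→Exit: bottleneck 1, flow now 10. (uses reverse residual edge)
No augmenting path remains; maximum flow = 10.
In the residual graph, reachable from Hall: {Hall, A, C, D}.
Min-cut edges: Hall→B (7), D→G (3); capacity 7 + 3 = 10.
This cut is saturated, so no flow can exceed 10.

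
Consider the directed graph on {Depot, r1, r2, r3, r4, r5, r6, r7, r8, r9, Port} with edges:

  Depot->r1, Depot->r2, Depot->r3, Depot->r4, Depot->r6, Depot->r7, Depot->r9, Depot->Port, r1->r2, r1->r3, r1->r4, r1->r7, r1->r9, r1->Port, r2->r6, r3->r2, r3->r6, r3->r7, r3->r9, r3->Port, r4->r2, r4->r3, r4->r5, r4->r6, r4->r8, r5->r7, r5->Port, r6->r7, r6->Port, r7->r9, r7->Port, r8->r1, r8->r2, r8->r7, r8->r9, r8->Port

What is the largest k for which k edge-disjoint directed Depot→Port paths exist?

Assign every edge capacity 1; by Menger, the answer equals the max flow.
Path Depot→Port (+1); total 1.
Path Depot→r1→Port (+1); total 2.
Path Depot→r3→Port (+1); total 3.
Path Depot→r6→Port (+1); total 4.
Path Depot→r7→Port (+1); total 5.
Path Depot→r4→r5→Port (+1); total 6.
No residual Depot→Port path; max flow = 6.
Certifying cut of size 6: {Depot→Port, Depot→r1, Depot→r3, Depot→r4, r6→Port, r7→Port}.

6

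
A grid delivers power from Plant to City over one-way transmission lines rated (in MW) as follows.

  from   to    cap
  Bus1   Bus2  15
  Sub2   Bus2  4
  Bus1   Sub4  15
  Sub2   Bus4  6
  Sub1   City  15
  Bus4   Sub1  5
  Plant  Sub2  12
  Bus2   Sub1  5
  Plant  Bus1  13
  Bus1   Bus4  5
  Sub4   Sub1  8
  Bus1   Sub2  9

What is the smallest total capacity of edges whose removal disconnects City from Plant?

15

Augment Plant→Sub2→Bus2→Sub1→City: bottleneck 4, flow now 4.
Augment Plant→Sub2→Bus4→Sub1→City: bottleneck 5, flow now 9.
Augment Plant→Bus1→Bus2→Sub1→City: bottleneck 1, flow now 10.
Augment Plant→Bus1→Sub4→Sub1→City: bottleneck 5, flow now 15.
No augmenting path remains; maximum flow = 15.
By max-flow min-cut, the minimum cut capacity equals the max flow.
In the residual graph, reachable from Plant: {Plant, Sub2, Bus1, Bus2, Sub4, Bus4, Sub1}.
Min-cut edges: Sub1→City (15); capacity 15 = 15.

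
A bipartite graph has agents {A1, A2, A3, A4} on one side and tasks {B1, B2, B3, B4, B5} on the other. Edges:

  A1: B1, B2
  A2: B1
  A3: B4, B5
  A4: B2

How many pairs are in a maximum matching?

3

Unit-capacity flow: source→left, listed edges, right→sink; max matching = max flow.
Augmenting path A1→B1 (+1); matched 1.
Augmenting path A3→B4 (+1); matched 2.
Augmenting path A4→B2 (+1); matched 3.
No augmenting path remains; maximum matching = 3.
König certificate: {A3, B1, B2} is a vertex cover of size 3 (every listed pair touches it), so no matching can be larger.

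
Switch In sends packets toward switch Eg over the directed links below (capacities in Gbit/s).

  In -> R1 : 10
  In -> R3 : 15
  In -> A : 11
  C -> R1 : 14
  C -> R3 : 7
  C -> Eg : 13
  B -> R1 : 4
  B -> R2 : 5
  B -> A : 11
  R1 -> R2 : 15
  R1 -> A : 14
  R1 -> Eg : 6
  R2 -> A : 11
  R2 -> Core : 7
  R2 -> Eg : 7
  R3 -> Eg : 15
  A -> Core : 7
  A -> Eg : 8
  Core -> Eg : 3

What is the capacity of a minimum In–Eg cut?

Augment In→R1→Eg: bottleneck 6, flow now 6.
Augment In→R3→Eg: bottleneck 15, flow now 21.
Augment In→A→Eg: bottleneck 8, flow now 29.
Augment In→R1→R2→Eg: bottleneck 4, flow now 33.
Augment In→A→Core→Eg: bottleneck 3, flow now 36.
No augmenting path remains; maximum flow = 36.
By max-flow min-cut, the minimum cut capacity equals the max flow.
In the residual graph, reachable from In: {In}.
Min-cut edges: In→R1 (10), In→R3 (15), In→A (11); capacity 10 + 15 + 11 = 36.

36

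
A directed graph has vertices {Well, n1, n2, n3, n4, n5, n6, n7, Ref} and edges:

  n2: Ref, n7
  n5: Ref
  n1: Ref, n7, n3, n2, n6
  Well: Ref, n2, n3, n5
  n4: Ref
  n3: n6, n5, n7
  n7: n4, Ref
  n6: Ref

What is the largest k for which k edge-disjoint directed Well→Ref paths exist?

4

Assign every edge capacity 1; by Menger, the answer equals the max flow.
Path Well→Ref (+1); total 1.
Path Well→n2→Ref (+1); total 2.
Path Well→n5→Ref (+1); total 3.
Path Well→n3→n6→Ref (+1); total 4.
No residual Well→Ref path; max flow = 4.
Certifying cut of size 4: {Well→Ref, Well→n2, Well→n3, Well→n5}.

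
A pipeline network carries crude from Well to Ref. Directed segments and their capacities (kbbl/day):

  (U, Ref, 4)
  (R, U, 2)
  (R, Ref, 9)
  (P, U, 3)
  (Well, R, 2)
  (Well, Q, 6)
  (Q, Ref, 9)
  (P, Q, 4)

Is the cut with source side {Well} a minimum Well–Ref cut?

Given cut capacity: 6 + 2 = 8.
Augment Well→Q→Ref: bottleneck 6, flow now 6.
Augment Well→R→Ref: bottleneck 2, flow now 8.
No augmenting path remains; maximum flow = 8.
Cut capacity 8 equals the max flow, so it is a minimum cut.

Yes — it is a minimum cut (capacity 8).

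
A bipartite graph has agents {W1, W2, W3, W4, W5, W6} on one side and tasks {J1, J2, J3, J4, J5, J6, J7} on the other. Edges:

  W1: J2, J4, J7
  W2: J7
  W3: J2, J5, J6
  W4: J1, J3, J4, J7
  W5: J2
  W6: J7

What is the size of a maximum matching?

Unit-capacity flow: source→left, listed edges, right→sink; max matching = max flow.
Augmenting path W1→J2 (+1); matched 1.
Augmenting path W2→J7 (+1); matched 2.
Augmenting path W3→J5 (+1); matched 3.
Augmenting path W4→J1 (+1); matched 4.
Augmenting path W5→J2→W1→J4 (+1); matched 5.
No augmenting path remains; maximum matching = 5.
König certificate: {W1, W3, W4, W5, J7} is a vertex cover of size 5 (every listed pair touches it), so no matching can be larger.

5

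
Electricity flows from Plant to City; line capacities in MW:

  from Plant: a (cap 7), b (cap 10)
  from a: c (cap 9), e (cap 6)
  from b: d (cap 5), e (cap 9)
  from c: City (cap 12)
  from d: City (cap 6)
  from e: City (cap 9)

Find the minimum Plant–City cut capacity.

Augment Plant→a→c→City: bottleneck 7, flow now 7.
Augment Plant→b→d→City: bottleneck 5, flow now 12.
Augment Plant→b→e→City: bottleneck 5, flow now 17.
No augmenting path remains; maximum flow = 17.
By max-flow min-cut, the minimum cut capacity equals the max flow.
In the residual graph, reachable from Plant: {Plant}.
Min-cut edges: Plant→a (7), Plant→b (10); capacity 7 + 10 = 17.

17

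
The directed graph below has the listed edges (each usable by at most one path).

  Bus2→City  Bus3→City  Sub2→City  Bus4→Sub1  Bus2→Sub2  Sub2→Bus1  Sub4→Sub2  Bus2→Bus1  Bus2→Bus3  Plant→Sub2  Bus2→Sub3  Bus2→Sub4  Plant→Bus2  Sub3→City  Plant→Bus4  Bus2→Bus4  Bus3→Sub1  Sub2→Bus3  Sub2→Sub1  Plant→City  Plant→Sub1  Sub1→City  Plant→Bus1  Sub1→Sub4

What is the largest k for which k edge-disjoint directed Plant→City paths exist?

Assign every edge capacity 1; by Menger, the answer equals the max flow.
Path Plant→City (+1); total 1.
Path Plant→Bus2→City (+1); total 2.
Path Plant→Sub2→City (+1); total 3.
Path Plant→Sub1→City (+1); total 4.
Path Plant→Bus4→Sub1→Sub4→Sub2→Bus3→City (+1); total 5.
No residual Plant→City path; max flow = 5.
Certifying cut of size 5: {Plant→Bus2, Plant→Bus4, Plant→City, Plant→Sub1, Plant→Sub2}.

5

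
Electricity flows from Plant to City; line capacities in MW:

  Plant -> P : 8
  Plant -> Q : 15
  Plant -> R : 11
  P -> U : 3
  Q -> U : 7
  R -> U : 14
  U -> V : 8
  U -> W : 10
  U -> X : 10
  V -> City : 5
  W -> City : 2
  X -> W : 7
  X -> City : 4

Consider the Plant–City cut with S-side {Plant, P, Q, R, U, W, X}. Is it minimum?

Given cut capacity: 8 + 2 + 4 = 14.
Augment Plant→P→U→V→City: bottleneck 3, flow now 3.
Augment Plant→Q→U→V→City: bottleneck 2, flow now 5.
Augment Plant→Q→U→W→City: bottleneck 2, flow now 7.
Augment Plant→Q→U→X→City: bottleneck 3, flow now 10.
Augment Plant→R→U→X→City: bottleneck 1, flow now 11.
No augmenting path remains; maximum flow = 11.
In the residual graph, reachable from Plant: {Plant, P, Q, R, U, V, W, X}.
Min-cut edges: V→City (5), W→City (2), X→City (4); capacity 5 + 2 + 4 = 11.
Cut capacity 14 exceeds the max flow 11, so it is not minimum.

No — its capacity is 14, but the minimum cut has capacity 11.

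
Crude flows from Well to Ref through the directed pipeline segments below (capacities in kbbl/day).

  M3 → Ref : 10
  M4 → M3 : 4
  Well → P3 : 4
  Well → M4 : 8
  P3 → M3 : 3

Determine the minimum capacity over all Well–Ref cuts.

7

Augment Well→M4→M3→Ref: bottleneck 4, flow now 4.
Augment Well→P3→M3→Ref: bottleneck 3, flow now 7.
No augmenting path remains; maximum flow = 7.
By max-flow min-cut, the minimum cut capacity equals the max flow.
In the residual graph, reachable from Well: {Well, M4, P3}.
Min-cut edges: M4→M3 (4), P3→M3 (3); capacity 4 + 3 = 7.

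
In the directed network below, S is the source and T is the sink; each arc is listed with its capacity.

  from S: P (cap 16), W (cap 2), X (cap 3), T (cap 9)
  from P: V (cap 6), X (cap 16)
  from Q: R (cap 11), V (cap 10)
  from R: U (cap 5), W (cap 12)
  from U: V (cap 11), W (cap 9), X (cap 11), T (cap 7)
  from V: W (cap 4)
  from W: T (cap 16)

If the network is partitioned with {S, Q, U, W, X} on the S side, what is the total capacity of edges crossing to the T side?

80

Edges leaving {S, Q, U, W, X}: S→P (16), S→T (9), Q→R (11), Q→V (10), U→V (11), U→T (7), W→T (16).
Cut capacity = 16 + 9 + 11 + 10 + 11 + 7 + 16 = 80.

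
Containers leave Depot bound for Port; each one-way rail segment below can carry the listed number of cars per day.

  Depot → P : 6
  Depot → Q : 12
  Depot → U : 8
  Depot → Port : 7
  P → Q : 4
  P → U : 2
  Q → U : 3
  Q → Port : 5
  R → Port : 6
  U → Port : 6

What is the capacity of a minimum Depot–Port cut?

Augment Depot→Port: bottleneck 7, flow now 7.
Augment Depot→Q→Port: bottleneck 5, flow now 12.
Augment Depot→U→Port: bottleneck 6, flow now 18.
No augmenting path remains; maximum flow = 18.
By max-flow min-cut, the minimum cut capacity equals the max flow.
In the residual graph, reachable from Depot: {Depot, P, Q, U}.
Min-cut edges: Depot→Port (7), Q→Port (5), U→Port (6); capacity 7 + 5 + 6 = 18.

18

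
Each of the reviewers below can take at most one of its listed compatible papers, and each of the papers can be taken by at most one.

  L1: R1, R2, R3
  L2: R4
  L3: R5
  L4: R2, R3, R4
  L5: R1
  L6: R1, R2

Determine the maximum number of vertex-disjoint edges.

Unit-capacity flow: source→left, listed edges, right→sink; max matching = max flow.
Augmenting path L1→R1 (+1); matched 1.
Augmenting path L2→R4 (+1); matched 2.
Augmenting path L3→R5 (+1); matched 3.
Augmenting path L4→R2 (+1); matched 4.
Augmenting path L5→R1→L1→R3 (+1); matched 5.
No augmenting path remains; maximum matching = 5.
König certificate: {L3, R1, R2, R3, R4} is a vertex cover of size 5 (every listed pair touches it), so no matching can be larger.

5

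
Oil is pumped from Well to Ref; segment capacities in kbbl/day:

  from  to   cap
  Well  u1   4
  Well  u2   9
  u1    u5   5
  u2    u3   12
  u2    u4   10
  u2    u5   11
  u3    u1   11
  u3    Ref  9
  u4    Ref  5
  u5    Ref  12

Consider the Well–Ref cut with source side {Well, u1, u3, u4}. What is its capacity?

Edges leaving {Well, u1, u3, u4}: Well→u2 (9), u1→u5 (5), u3→Ref (9), u4→Ref (5).
Cut capacity = 9 + 5 + 9 + 5 = 28.

28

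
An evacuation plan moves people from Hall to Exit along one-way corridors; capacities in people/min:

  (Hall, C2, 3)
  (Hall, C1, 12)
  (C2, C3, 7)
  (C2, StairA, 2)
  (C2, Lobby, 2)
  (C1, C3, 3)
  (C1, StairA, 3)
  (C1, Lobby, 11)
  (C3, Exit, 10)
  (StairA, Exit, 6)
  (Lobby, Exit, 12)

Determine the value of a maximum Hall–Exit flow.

15

Augment Hall→C2→C3→Exit: bottleneck 3, flow now 3.
Augment Hall→C1→C3→Exit: bottleneck 3, flow now 6.
Augment Hall→C1→StairA→Exit: bottleneck 3, flow now 9.
Augment Hall→C1→Lobby→Exit: bottleneck 6, flow now 15.
No augmenting path remains; maximum flow = 15.
In the residual graph, reachable from Hall: {Hall}.
Min-cut edges: Hall→C2 (3), Hall→C1 (12); capacity 3 + 12 = 15.
This cut is saturated, so no flow can exceed 15.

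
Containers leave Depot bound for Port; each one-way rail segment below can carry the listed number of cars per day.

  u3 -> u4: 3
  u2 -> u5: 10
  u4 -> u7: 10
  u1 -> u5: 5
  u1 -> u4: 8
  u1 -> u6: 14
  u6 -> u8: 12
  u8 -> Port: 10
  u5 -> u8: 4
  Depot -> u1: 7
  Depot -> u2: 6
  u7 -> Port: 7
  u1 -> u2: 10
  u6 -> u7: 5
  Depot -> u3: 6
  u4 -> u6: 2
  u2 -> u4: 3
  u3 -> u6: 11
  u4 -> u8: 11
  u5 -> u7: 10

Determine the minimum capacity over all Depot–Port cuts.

Augment Depot→u1→u4→u7→Port: bottleneck 7, flow now 7.
Augment Depot→u2→u4→u8→Port: bottleneck 3, flow now 10.
Augment Depot→u2→u5→u8→Port: bottleneck 3, flow now 13.
Augment Depot→u3→u4→u8→Port: bottleneck 3, flow now 16.
Augment Depot→u3→u6→u8→Port: bottleneck 1, flow now 17.
No augmenting path remains; maximum flow = 17.
By max-flow min-cut, the minimum cut capacity equals the max flow.
In the residual graph, reachable from Depot: {Depot, u1, u2, u3, u4, u5, u6, u7, u8}.
Min-cut edges: u7→Port (7), u8→Port (10); capacity 7 + 10 = 17.

17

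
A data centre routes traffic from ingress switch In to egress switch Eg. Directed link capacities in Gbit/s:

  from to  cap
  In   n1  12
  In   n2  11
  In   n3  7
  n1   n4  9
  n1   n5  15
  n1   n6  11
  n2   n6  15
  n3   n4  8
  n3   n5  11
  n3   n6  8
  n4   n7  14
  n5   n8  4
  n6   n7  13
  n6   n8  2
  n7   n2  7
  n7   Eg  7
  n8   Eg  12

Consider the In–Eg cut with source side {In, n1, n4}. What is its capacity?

Edges leaving {In, n1, n4}: In→n2 (11), In→n3 (7), n1→n5 (15), n1→n6 (11), n4→n7 (14).
Cut capacity = 11 + 7 + 15 + 11 + 14 = 58.

58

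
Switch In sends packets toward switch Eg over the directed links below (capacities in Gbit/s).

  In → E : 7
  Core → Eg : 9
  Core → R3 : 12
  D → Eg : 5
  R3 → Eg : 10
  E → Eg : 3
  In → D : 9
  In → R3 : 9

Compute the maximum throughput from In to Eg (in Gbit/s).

17

Augment In→D→Eg: bottleneck 5, flow now 5.
Augment In→E→Eg: bottleneck 3, flow now 8.
Augment In→R3→Eg: bottleneck 9, flow now 17.
No augmenting path remains; maximum flow = 17.
In the residual graph, reachable from In: {In, D, E}.
Min-cut edges: In→R3 (9), D→Eg (5), E→Eg (3); capacity 9 + 5 + 3 = 17.
This cut is saturated, so no flow can exceed 17.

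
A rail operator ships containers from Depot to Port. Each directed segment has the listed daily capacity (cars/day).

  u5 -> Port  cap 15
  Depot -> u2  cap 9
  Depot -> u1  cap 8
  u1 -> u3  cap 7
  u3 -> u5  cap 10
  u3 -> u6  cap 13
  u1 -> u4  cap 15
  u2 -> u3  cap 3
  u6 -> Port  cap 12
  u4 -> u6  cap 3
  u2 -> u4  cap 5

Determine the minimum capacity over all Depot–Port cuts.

13

Augment Depot→u1→u3→u5→Port: bottleneck 7, flow now 7.
Augment Depot→u1→u4→u6→Port: bottleneck 1, flow now 8.
Augment Depot→u2→u3→u5→Port: bottleneck 3, flow now 11.
Augment Depot→u2→u4→u6→Port: bottleneck 2, flow now 13.
No augmenting path remains; maximum flow = 13.
By max-flow min-cut, the minimum cut capacity equals the max flow.
In the residual graph, reachable from Depot: {Depot, u1, u2, u4}.
Min-cut edges: u1→u3 (7), u2→u3 (3), u4→u6 (3); capacity 7 + 3 + 3 = 13.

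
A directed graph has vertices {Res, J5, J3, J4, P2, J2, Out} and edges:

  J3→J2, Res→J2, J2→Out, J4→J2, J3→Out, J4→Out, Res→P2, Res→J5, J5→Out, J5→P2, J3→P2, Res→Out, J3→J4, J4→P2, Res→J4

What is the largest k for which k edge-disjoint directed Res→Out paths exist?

Assign every edge capacity 1; by Menger, the answer equals the max flow.
Path Res→Out (+1); total 1.
Path Res→J5→Out (+1); total 2.
Path Res→J4→Out (+1); total 3.
Path Res→J2→Out (+1); total 4.
No residual Res→Out path; max flow = 4.
Certifying cut of size 4: {Res→J2, Res→J4, Res→J5, Res→Out}.

4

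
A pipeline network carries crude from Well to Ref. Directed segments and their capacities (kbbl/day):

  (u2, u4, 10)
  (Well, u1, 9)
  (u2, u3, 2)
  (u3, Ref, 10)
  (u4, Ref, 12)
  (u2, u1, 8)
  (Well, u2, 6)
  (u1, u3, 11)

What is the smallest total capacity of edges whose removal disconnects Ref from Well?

15

Augment Well→u1→u3→Ref: bottleneck 9, flow now 9.
Augment Well→u2→u3→Ref: bottleneck 1, flow now 10.
Augment Well→u2→u4→Ref: bottleneck 5, flow now 15.
No augmenting path remains; maximum flow = 15.
By max-flow min-cut, the minimum cut capacity equals the max flow.
In the residual graph, reachable from Well: {Well}.
Min-cut edges: Well→u1 (9), Well→u2 (6); capacity 9 + 6 = 15.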